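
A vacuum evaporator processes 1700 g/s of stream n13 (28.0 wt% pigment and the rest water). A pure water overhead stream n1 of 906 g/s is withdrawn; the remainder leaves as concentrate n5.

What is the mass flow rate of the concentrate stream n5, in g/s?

Concentrate = 1700 − 906 = 794 g/s.

794 g/s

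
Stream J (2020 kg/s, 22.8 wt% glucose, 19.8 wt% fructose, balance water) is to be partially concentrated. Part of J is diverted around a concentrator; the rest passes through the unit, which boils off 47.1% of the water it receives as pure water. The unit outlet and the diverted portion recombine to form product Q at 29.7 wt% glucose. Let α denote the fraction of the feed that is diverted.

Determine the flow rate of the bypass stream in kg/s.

284.2 kg/s

All 2020×0.228 = 460.56 kg/s of glucose reaches Q, so Q = 460.56/0.297 = 1550.7 kg/s and vapour = 469.29 kg/s.
The evaporator receives (1−α)·2020 of feed at 0.574 water and removes 0.471 of that water:
0.471×0.574×(1−α)×2020 = 469.29
(1−α) = 469.29/546.12 = 0.8593;  α = 0.1407.
Bypass flow = 0.1407×2020 = 284.15 kg/s.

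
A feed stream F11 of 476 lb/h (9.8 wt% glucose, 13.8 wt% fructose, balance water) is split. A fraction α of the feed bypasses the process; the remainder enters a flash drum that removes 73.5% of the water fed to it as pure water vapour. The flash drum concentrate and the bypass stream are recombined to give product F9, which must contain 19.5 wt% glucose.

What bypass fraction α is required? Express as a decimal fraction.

All 476×0.098 = 46.648 lb/h of glucose reaches F9, so F9 = 46.648/0.195 = 239.22 lb/h and vapour = 236.78 lb/h.
The evaporator receives (1−α)·476 of feed at 0.764 water and removes 0.735 of that water:
0.735×0.764×(1−α)×476 = 236.78
(1−α) = 236.78/267.29 = 0.8858;  α = 0.1142.

0.114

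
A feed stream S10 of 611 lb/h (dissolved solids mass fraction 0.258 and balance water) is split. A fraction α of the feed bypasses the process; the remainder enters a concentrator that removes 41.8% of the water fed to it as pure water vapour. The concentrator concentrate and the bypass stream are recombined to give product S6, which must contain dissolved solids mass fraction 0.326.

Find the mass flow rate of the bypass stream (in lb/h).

200.1 lb/h

All 611×0.258 = 157.64 lb/h of dissolved solids reaches S6, so S6 = 157.64/0.326 = 483.55 lb/h and vapour = 127.45 lb/h.
The evaporator receives (1−α)·611 of feed at 0.742 water and removes 0.418 of that water:
0.418×0.742×(1−α)×611 = 127.45
(1−α) = 127.45/189.51 = 0.6725;  α = 0.3275.
Bypass flow = 0.3275×611 = 200.08 lb/h.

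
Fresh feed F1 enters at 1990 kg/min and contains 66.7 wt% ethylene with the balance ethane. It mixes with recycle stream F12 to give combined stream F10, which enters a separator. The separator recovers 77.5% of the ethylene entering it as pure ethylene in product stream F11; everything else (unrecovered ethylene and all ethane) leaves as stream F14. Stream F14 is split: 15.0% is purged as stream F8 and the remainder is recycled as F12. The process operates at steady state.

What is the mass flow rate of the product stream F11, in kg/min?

1272 kg/min

ethylene in F10: m_A = 1990×0.667 + (1−0.150)·(1−0.775)·m_A, so m_A = 1327.3/0.8088 = 1641.2 kg/min.
Product F11 = 0.775×1641.2 = 1271.9 kg/min.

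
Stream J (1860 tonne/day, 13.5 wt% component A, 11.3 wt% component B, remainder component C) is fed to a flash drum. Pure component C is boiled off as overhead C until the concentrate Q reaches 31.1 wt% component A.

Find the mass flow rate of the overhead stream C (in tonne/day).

component A is conserved: 1860×0.135 = 251.1 tonne/day all reports to the concentrate.
Concentrate = 251.1/(target fraction) = 807.4 tonne/day.
Overhead = 1860 − 807.4 = 1052.6 tonne/day.

1053 tonne/day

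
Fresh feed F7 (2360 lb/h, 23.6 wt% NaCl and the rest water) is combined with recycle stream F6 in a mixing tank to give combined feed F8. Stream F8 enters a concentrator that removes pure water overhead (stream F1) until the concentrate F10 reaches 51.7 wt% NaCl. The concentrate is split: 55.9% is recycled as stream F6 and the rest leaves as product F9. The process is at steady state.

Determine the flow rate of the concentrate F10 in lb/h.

Overall NaCl balance (none leaves overhead): NaCl in fresh feed = NaCl in product, i.e. 2360×0.236 = (1−0.559)·F10·0.517.
F10 = 556.96/(0.517×0.441) = 2442.8 lb/h.

2443 lb/h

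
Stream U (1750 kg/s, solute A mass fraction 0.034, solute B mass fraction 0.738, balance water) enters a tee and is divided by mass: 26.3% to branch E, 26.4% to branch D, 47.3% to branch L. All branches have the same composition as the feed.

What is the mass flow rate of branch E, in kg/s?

460.2 kg/s

Branch E flow = 0.263×1750 = 460.25 kg/s.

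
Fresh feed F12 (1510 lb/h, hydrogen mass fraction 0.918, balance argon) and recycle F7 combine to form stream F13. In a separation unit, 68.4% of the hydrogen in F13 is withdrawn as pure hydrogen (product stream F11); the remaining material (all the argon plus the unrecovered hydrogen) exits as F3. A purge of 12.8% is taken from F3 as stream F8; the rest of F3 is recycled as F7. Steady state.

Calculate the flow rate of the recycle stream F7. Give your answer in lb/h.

argon enters only via F12 and leaves only via the purge: 1510×0.082 = 0.128×(argon in F3), and the separation unit passes all argon, so argon in F13 = argon in F3 = 967.34 lb/h.
hydrogen in F13: m_A = 1510×0.918 + (1−0.128)·(1−0.684)·m_A, so m_A = 1386.2/0.7244 = 1913.4 lb/h.
F3 = (1−0.684)×1913.4 + 967.34 = 1572 lb/h.
Recycle F7 = (1−0.128)×1572 = 1370.8 lb/h.

1371 lb/h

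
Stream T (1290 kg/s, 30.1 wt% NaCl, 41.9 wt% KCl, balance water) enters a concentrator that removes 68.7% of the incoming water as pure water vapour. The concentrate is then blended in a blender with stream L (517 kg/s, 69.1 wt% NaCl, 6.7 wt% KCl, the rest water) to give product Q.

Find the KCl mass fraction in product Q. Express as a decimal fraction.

Vapour removed = 0.687×0.280×1290 = 248.14 kg/s; concentrate = 1041.9 kg/s.
KCl reaching the mixer = 540.51 (from concentrate) + 517×0.067 = 575.15 kg/s.
Product flow = 1041.9 + 517 = 1558.9 kg/s; KCl fraction = 0.3690.

0.3690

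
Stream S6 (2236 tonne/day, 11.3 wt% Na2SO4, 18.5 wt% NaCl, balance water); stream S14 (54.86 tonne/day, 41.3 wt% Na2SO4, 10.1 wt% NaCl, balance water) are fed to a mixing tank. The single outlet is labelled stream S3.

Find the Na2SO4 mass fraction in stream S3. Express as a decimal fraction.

Total flow out = 2236 + 54.86 = 2290.9 tonne/day.
Na2SO4 in = 2236×0.113 + 54.86×0.413 = 275.33 tonne/day.
Na2SO4 mass fraction in S3 = 275.33/2290.9 = 0.120.

0.120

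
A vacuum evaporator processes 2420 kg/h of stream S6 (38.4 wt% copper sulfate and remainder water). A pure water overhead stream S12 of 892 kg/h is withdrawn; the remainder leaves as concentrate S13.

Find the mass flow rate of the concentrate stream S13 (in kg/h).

1528 kg/h

Concentrate = 2420 − 892 = 1528 kg/h.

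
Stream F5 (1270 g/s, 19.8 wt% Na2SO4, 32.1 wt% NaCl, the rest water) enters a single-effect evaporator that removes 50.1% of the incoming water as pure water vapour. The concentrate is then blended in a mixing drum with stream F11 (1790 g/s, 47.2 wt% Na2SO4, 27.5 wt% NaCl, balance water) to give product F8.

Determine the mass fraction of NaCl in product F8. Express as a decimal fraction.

0.327

Vapour removed = 0.501×0.481×1270 = 306.05 g/s; concentrate = 963.95 g/s.
NaCl reaching the mixer = 407.67 (from concentrate) + 1790×0.275 = 899.92 g/s.
Product flow = 963.95 + 1790 = 2754 g/s; NaCl fraction = 0.327.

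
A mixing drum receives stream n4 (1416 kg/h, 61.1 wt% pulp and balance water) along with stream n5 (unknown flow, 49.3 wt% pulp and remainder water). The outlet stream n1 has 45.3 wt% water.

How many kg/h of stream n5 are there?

Let n5 be the unknown flow. Total out = 1416 + n5.
water balance: 550.82 + 0.507·n5 = 0.453·(1416 + n5)
(0.507 − 0.453)·n5 = 0.453×1416 − 550.82 = 90.624
n5 = 90.624 / 0.054 = 1678.2 kg/h

1678 kg/h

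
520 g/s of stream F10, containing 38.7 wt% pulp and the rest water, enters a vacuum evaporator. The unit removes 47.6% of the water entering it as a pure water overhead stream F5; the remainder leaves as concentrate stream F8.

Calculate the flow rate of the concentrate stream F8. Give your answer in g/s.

368.3 g/s

water entering = 520×0.613 = 318.76 g/s; overhead removed = 0.476×318.76 = 151.73 g/s.
Concentrate = 520 − 151.73 = 368.27 g/s.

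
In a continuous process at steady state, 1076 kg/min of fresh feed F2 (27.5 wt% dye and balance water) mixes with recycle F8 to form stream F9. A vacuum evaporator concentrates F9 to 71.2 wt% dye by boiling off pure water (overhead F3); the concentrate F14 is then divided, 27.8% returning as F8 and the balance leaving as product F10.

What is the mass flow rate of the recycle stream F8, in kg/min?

Overall dye balance (none leaves overhead): dye in fresh feed = dye in product, i.e. 1076×0.275 = (1−0.278)·F14·0.712.
F14 = 295.9/(0.712×0.722) = 575.61 kg/min.
Recycle F8 = 0.278×575.61 = 160.02 kg/min.

160 kg/min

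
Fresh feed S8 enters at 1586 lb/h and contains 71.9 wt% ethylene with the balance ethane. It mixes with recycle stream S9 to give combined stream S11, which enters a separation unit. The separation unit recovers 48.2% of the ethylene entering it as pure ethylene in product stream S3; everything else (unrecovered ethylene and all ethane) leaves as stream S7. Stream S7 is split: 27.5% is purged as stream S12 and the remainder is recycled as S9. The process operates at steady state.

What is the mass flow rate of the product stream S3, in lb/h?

ethylene in S11: m_A = 1586×0.719 + (1−0.275)·(1−0.482)·m_A, so m_A = 1140.3/0.6244 = 1826.1 lb/h.
Product S3 = 0.482×1826.1 = 880.2 lb/h.

880.2 lb/h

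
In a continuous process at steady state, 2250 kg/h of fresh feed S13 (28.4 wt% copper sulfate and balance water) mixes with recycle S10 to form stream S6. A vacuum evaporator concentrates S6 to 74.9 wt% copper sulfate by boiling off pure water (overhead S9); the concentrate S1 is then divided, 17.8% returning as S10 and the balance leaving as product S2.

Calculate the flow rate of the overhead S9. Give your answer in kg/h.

Overall copper sulfate balance (none leaves overhead): copper sulfate in fresh feed = copper sulfate in product, i.e. 2250×0.284 = (1−0.178)·S1·0.749.
S1 = 639/(0.749×0.822) = 1037.9 kg/h.
Recycle S10 = 0.178×1037.9 = 184.74 kg/h.
Combined feed S6 = 2250 + 184.74 = 2434.7 kg/h.
Overhead S9 = S6 − S1 = 2434.7 − 1037.9 = 1396.9 kg/h.

1397 kg/h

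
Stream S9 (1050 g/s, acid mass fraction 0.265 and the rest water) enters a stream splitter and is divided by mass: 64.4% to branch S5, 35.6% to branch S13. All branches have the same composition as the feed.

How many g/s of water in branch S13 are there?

Branch S13 total = 0.356×1050 = 373.8 g/s.
water in S13 = 0.735×373.8 = 274.74 g/s.

274.7 g/s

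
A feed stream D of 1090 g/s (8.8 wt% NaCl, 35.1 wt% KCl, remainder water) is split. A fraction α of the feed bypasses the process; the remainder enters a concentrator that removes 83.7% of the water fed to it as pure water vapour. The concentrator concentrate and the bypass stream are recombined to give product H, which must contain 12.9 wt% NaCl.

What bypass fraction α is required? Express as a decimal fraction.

All 1090×0.088 = 95.92 g/s of NaCl reaches H, so H = 95.92/0.129 = 743.57 g/s and vapour = 346.43 g/s.
The evaporator receives (1−α)·1090 of feed at 0.561 water and removes 0.837 of that water:
0.837×0.561×(1−α)×1090 = 346.43
(1−α) = 346.43/511.82 = 0.6769;  α = 0.3231.

0.323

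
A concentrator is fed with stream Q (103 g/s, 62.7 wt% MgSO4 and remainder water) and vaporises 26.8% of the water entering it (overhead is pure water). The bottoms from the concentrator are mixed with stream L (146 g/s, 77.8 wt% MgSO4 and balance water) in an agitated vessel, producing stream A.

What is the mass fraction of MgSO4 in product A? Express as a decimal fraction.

Vapour removed = 0.268×0.373×103 = 10.296 g/s; concentrate = 92.704 g/s.
MgSO4 reaching the mixer = 64.581 (from concentrate) + 146×0.778 = 178.17 g/s.
Product flow = 92.704 + 146 = 238.7 g/s; MgSO4 fraction = 0.7464.

0.7464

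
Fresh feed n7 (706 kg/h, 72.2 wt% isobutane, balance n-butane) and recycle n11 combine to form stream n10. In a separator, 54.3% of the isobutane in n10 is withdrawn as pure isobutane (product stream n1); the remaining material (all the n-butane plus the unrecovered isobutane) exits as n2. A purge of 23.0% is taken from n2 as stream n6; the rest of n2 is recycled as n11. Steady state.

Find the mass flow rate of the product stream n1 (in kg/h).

isobutane in n10: m_A = 706×0.722 + (1−0.230)·(1−0.543)·m_A, so m_A = 509.73/0.6481 = 786.49 kg/h.
Product n1 = 0.543×786.49 = 427.06 kg/h.

427.1 kg/h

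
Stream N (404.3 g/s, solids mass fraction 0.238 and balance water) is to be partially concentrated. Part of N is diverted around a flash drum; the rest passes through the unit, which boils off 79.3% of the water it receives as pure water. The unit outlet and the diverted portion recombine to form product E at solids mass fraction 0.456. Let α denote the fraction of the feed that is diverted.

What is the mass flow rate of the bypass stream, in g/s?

All 404.3×0.238 = 96.223 g/s of solids reaches E, so E = 96.223/0.456 = 211.02 g/s and vapour = 193.28 g/s.
The evaporator receives (1−α)·404.3 of feed at 0.762 water and removes 0.793 of that water:
0.793×0.762×(1−α)×404.3 = 193.28
(1−α) = 193.28/244.3 = 0.7912;  α = 0.2088.
Bypass flow = 0.2088×404.3 = 84.435 g/s.

84.43 g/s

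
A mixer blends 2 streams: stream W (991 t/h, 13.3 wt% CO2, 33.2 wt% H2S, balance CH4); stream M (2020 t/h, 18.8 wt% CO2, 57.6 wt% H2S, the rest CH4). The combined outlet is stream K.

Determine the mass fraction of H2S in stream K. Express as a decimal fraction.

0.496

Total flow out = 991 + 2020 = 3011 t/h.
H2S in = 991×0.332 + 2020×0.576 = 1492.5 t/h.
H2S mass fraction in K = 1492.5/3011 = 0.496.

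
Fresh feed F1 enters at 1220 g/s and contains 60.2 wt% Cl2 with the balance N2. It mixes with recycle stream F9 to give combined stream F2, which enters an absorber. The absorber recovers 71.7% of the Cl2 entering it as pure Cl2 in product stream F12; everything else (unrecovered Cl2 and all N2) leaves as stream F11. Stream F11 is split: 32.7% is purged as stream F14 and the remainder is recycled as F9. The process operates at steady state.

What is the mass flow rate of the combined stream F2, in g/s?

2392 g/s

N2 enters only via F1 and leaves only via the purge: 1220×0.398 = 0.327×(N2 in F11), and the absorber passes all N2, so N2 in F2 = N2 in F11 = 1484.9 g/s.
Cl2 in F2: m_A = 1220×0.602 + (1−0.327)·(1−0.717)·m_A, so m_A = 734.44/0.8095 = 907.23 g/s.
F2 = 907.23 + 1484.9 = 2392.1 g/s.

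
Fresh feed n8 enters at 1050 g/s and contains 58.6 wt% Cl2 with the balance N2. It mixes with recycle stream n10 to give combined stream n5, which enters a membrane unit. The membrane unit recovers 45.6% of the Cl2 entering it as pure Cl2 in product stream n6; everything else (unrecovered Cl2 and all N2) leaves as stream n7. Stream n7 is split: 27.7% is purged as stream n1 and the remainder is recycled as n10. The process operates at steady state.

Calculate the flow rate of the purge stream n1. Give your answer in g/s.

587.5 g/s

N2 enters only via n8 and leaves only via the purge: 1050×0.414 = 0.277×(N2 in n7), and the membrane unit passes all N2, so N2 in n5 = N2 in n7 = 1569.3 g/s.
Cl2 in n5: m_A = 1050×0.586 + (1−0.277)·(1−0.456)·m_A, so m_A = 615.3/0.6067 = 1014.2 g/s.
n7 = (1−0.456)×1014.2 + 1569.3 = 2121 g/s.
Purge n1 = 0.277×2121 = 587.53 g/s.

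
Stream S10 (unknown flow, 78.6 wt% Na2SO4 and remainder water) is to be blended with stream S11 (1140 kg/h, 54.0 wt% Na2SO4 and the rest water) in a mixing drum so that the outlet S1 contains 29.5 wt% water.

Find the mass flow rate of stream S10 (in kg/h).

Let S10 be the unknown flow. Total out = 1140 + S10.
water balance: 524.4 + 0.214·S10 = 0.295·(1140 + S10)
(0.214 − 0.295)·S10 = 0.295×1140 − 524.4 = -188.1
S10 = -188.1 / -0.081 = 2322.2 kg/h

2322 kg/h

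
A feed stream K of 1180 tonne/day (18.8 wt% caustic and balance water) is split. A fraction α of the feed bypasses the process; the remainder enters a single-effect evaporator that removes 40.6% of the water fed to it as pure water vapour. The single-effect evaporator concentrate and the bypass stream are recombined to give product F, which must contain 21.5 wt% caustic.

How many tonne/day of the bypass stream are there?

730.5 tonne/day

All 1180×0.188 = 221.84 tonne/day of caustic reaches F, so F = 221.84/0.215 = 1031.8 tonne/day and vapour = 148.19 tonne/day.
The evaporator receives (1−α)·1180 of feed at 0.812 water and removes 0.406 of that water:
0.406×0.812×(1−α)×1180 = 148.19
(1−α) = 148.19/389.01 = 0.3809;  α = 0.6191.
Bypass flow = 0.6191×1180 = 730.5 tonne/day.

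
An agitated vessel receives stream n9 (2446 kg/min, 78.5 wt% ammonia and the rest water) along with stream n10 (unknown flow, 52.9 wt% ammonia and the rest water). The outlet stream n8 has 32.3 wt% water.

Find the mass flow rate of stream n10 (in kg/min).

1785 kg/min

Let n10 be the unknown flow. Total out = 2446 + n10.
water balance: 525.89 + 0.471·n10 = 0.323·(2446 + n10)
(0.471 − 0.323)·n10 = 0.323×2446 − 525.89 = 264.17
n10 = 264.17 / 0.148 = 1784.9 kg/min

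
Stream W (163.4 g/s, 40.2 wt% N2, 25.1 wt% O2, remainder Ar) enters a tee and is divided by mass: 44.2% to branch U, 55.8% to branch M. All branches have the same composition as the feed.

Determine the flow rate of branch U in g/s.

72.22 g/s

Branch U flow = 0.442×163.4 = 72.223 g/s.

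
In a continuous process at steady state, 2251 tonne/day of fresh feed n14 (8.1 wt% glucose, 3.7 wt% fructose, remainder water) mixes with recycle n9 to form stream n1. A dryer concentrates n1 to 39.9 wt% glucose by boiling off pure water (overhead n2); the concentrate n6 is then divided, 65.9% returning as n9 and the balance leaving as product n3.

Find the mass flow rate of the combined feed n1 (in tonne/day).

3134 tonne/day

Overall glucose balance (none leaves overhead): glucose in fresh feed = glucose in product, i.e. 2251×0.081 = (1−0.659)·n6·0.399.
n6 = 182.33/(0.399×0.341) = 1340.1 tonne/day.
Recycle n9 = 0.659×1340.1 = 883.12 tonne/day.
Combined feed n1 = 2251 + 883.12 = 3134.1 tonne/day.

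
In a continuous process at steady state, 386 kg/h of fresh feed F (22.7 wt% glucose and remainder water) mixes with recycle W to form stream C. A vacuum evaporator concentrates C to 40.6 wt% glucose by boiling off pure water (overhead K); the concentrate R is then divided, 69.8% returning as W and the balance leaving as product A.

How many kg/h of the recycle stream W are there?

Overall glucose balance (none leaves overhead): glucose in fresh feed = glucose in product, i.e. 386×0.227 = (1−0.698)·R·0.406.
R = 87.622/(0.406×0.302) = 714.63 kg/h.
Recycle W = 0.698×714.63 = 498.81 kg/h.

498.8 kg/h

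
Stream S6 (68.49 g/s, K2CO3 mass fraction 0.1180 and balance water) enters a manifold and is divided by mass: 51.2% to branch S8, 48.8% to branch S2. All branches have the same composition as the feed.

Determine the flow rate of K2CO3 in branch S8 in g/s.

Branch S8 total = 0.512×68.49 = 35.067 g/s.
K2CO3 in S8 = 0.118×35.067 = 4.1379 g/s.

4.138 g/s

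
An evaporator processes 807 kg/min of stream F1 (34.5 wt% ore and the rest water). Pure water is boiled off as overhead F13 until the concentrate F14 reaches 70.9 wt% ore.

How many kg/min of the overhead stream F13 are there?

ore is conserved: 807×0.345 = 278.41 kg/min all reports to the concentrate.
Concentrate = 278.41/(target fraction) = 392.69 kg/min.
Overhead = 807 − 392.69 = 414.31 kg/min.

414.3 kg/min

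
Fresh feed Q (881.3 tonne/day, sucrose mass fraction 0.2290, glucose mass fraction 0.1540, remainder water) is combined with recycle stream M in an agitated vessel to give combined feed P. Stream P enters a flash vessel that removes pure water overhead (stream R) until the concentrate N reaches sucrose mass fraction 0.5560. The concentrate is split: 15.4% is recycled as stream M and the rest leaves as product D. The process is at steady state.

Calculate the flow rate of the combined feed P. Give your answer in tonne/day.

947.4 tonne/day

Overall sucrose balance (none leaves overhead): sucrose in fresh feed = sucrose in product, i.e. 881.3×0.229 = (1−0.154)·N·0.556.
N = 201.82/(0.556×0.846) = 429.06 tonne/day.
Recycle M = 0.154×429.06 = 66.075 tonne/day.
Combined feed P = 881.3 + 66.075 = 947.37 tonne/day.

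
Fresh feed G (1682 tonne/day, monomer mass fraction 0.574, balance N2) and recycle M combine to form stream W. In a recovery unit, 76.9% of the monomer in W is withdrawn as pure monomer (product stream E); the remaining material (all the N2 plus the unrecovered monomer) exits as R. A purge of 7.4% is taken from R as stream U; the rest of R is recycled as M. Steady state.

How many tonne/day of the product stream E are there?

monomer in W: m_A = 1682×0.574 + (1−0.074)·(1−0.769)·m_A, so m_A = 965.47/0.7861 = 1228.2 tonne/day.
Product E = 0.769×1228.2 = 944.47 tonne/day.

944.5 tonne/day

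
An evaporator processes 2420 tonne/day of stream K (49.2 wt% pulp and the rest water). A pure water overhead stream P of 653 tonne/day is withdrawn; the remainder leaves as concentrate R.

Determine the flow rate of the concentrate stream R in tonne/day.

Concentrate = 2420 − 653 = 1767 tonne/day.

1767 tonne/day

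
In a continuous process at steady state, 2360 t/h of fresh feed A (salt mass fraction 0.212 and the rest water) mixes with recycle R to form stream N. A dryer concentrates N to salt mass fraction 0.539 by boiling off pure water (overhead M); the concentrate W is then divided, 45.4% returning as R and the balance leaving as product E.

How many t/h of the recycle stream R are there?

Overall salt balance (none leaves overhead): salt in fresh feed = salt in product, i.e. 2360×0.212 = (1−0.454)·W·0.539.
W = 500.32/(0.539×0.546) = 1700.1 t/h.
Recycle R = 0.454×1700.1 = 771.83 t/h.

771.8 t/h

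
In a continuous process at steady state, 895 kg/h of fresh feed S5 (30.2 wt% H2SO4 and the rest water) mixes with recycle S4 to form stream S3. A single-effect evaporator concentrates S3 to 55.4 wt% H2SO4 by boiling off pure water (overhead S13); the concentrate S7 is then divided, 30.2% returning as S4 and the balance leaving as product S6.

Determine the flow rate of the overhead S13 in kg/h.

407.1 kg/h

Overall H2SO4 balance (none leaves overhead): H2SO4 in fresh feed = H2SO4 in product, i.e. 895×0.302 = (1−0.302)·S7·0.554.
S7 = 270.29/(0.554×0.698) = 698.98 kg/h.
Recycle S4 = 0.302×698.98 = 211.09 kg/h.
Combined feed S3 = 895 + 211.09 = 1106.1 kg/h.
Overhead S13 = S3 − S7 = 1106.1 − 698.98 = 407.11 kg/h.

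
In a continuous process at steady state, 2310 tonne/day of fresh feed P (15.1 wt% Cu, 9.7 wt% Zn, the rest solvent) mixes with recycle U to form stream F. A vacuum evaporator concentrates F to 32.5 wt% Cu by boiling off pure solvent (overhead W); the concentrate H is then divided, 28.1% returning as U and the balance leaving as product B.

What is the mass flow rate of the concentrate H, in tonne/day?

1493 tonne/day

Overall Cu balance (none leaves overhead): Cu in fresh feed = Cu in product, i.e. 2310×0.151 = (1−0.281)·H·0.325.
H = 348.81/(0.325×0.719) = 1492.7 tonne/day.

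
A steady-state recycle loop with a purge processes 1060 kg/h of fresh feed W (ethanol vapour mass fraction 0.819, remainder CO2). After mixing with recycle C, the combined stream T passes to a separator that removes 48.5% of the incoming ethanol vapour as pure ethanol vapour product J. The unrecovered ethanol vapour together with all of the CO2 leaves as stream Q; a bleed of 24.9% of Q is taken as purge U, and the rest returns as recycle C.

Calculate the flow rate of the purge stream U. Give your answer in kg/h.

373.4 kg/h

CO2 enters only via W and leaves only via the purge: 1060×0.181 = 0.249×(CO2 in Q), and the separator passes all CO2, so CO2 in T = CO2 in Q = 770.52 kg/h.
ethanol vapour in T: m_A = 1060×0.819 + (1−0.249)·(1−0.485)·m_A, so m_A = 868.14/0.6132 = 1415.7 kg/h.
Q = (1−0.485)×1415.7 + 770.52 = 1499.6 kg/h.
Purge U = 0.249×1499.6 = 373.4 kg/h.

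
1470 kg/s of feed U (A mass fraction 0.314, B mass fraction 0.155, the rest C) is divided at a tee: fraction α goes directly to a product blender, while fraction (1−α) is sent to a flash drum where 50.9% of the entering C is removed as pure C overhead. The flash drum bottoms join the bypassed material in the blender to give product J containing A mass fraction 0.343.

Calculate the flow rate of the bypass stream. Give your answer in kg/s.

All 1470×0.314 = 461.58 kg/s of A reaches J, so J = 461.58/0.343 = 1345.7 kg/s and vapour = 124.29 kg/s.
The evaporator receives (1−α)·1470 of feed at 0.531 C and removes 0.509 of that C:
0.509×0.531×(1−α)×1470 = 124.29
(1−α) = 124.29/397.31 = 0.3128;  α = 0.6872.
Bypass flow = 0.6872×1470 = 1010.2 kg/s.

1010 kg/s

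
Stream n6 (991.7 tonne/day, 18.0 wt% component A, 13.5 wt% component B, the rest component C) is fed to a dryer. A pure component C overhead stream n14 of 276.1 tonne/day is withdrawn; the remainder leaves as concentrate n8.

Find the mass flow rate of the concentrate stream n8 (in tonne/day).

715.6 tonne/day

Concentrate = 991.7 − 276.1 = 715.6 tonne/day.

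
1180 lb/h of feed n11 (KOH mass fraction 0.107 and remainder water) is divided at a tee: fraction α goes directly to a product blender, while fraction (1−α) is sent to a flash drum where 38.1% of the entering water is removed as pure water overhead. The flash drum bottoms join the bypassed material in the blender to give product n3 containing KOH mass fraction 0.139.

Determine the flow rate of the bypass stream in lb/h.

All 1180×0.107 = 126.26 lb/h of KOH reaches n3, so n3 = 126.26/0.139 = 908.35 lb/h and vapour = 271.65 lb/h.
The evaporator receives (1−α)·1180 of feed at 0.893 water and removes 0.381 of that water:
0.381×0.893×(1−α)×1180 = 271.65
(1−α) = 271.65/401.47 = 0.6766;  α = 0.3234.
Bypass flow = 0.3234×1180 = 381.56 lb/h.

381.6 lb/h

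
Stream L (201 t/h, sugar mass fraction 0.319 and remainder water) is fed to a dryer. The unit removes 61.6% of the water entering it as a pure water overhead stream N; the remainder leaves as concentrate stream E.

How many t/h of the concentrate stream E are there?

116.7 t/h

water entering = 201×0.681 = 136.88 t/h; overhead removed = 0.616×136.88 = 84.319 t/h.
Concentrate = 201 − 84.319 = 116.68 t/h.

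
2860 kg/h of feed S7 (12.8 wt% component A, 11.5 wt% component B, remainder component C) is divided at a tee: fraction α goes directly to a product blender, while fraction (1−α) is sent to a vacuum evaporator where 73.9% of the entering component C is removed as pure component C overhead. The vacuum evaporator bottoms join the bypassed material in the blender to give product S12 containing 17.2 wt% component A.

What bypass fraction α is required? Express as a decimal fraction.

All 2860×0.128 = 366.08 kg/h of component A reaches S12, so S12 = 366.08/0.172 = 2128.4 kg/h and vapour = 731.63 kg/h.
The evaporator receives (1−α)·2860 of feed at 0.757 component C and removes 0.739 of that component C:
0.739×0.757×(1−α)×2860 = 731.63
(1−α) = 731.63/1599.9 = 0.4573;  α = 0.5427.

0.543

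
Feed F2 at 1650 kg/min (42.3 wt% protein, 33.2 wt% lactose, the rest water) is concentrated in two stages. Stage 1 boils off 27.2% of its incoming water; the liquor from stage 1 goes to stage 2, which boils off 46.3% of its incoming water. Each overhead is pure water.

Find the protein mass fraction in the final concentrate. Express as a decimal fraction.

0.497

water in feed = 1650×0.245 = 404.25 kg/min.
After stage 1: water left = (1−0.272)×404.25 = 294.29; stream total = 1540 kg/min.
After stage 2: water left = (1−0.463)×294.29 = 158.04; final concentrate = 1403.8 kg/min.
protein fraction = 697.95/1403.8 = 0.497.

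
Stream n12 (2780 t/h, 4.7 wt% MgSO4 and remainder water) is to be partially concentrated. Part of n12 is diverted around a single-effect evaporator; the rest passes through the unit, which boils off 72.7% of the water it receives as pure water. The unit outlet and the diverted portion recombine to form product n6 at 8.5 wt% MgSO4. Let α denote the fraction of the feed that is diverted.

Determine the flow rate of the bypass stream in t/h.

986.2 t/h

All 2780×0.047 = 130.66 t/h of MgSO4 reaches n6, so n6 = 130.66/0.085 = 1537.2 t/h and vapour = 1242.8 t/h.
The evaporator receives (1−α)·2780 of feed at 0.953 water and removes 0.727 of that water:
0.727×0.953×(1−α)×2780 = 1242.8
(1−α) = 1242.8/1926.1 = 0.6453;  α = 0.3547.
Bypass flow = 0.3547×2780 = 986.17 t/h.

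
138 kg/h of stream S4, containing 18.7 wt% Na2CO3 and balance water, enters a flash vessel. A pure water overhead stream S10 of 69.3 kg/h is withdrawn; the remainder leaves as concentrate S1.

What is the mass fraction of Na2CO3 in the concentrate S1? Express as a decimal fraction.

Na2CO3 is not removed: 138×0.187 = 25.806 kg/h of Na2CO3 enters S1.
Concentrate = 138 − 69.3 = 68.7 kg/h.
Mass fraction = 25.806/68.7 = 0.3756.

0.3756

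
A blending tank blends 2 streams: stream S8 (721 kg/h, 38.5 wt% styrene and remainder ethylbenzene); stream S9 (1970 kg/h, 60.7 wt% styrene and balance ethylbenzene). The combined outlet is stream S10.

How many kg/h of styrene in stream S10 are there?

styrene out = styrene in = 721×0.385 + 1970×0.607 = 1473.4 kg/h.

1473 kg/h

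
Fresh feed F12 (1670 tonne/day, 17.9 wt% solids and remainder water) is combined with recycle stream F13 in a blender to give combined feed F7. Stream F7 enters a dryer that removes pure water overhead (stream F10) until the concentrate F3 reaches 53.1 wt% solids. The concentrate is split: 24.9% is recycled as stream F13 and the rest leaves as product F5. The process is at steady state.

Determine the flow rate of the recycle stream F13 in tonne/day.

Overall solids balance (none leaves overhead): solids in fresh feed = solids in product, i.e. 1670×0.179 = (1−0.249)·F3·0.531.
F3 = 298.93/(0.531×0.751) = 749.61 tonne/day.
Recycle F13 = 0.249×749.61 = 186.65 tonne/day.

186.7 tonne/day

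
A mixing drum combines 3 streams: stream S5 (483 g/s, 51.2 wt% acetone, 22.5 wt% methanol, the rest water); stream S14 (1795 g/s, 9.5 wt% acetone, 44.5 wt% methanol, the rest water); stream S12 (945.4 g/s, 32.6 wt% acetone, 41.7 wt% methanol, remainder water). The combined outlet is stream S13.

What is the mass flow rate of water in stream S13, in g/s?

water out = water in = 483×0.263 + 1795×0.460 + 945.4×0.257 = 1195.7 g/s.

1196 g/s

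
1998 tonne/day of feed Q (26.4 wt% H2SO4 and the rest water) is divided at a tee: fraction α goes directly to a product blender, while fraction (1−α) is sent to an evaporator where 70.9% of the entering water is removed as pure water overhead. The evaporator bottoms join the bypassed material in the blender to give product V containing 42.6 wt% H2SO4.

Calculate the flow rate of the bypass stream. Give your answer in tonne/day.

541.9 tonne/day

All 1998×0.264 = 527.47 tonne/day of H2SO4 reaches V, so V = 527.47/0.426 = 1238.2 tonne/day and vapour = 759.8 tonne/day.
The evaporator receives (1−α)·1998 of feed at 0.736 water and removes 0.709 of that water:
0.709×0.736×(1−α)×1998 = 759.8
(1−α) = 759.8/1042.6 = 0.7288;  α = 0.2712.
Bypass flow = 0.2712×1998 = 541.95 tonne/day.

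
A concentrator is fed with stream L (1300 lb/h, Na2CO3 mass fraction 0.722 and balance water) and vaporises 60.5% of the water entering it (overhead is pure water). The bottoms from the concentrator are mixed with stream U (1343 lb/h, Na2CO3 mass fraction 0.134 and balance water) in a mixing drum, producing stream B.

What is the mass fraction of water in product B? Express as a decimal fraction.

0.539

Vapour removed = 0.605×0.278×1300 = 218.65 lb/h; concentrate = 1081.4 lb/h.
water reaching the mixer = 142.75 (from concentrate) + 1343×0.866 = 1305.8 lb/h.
Product flow = 1081.4 + 1343 = 2424.4 lb/h; water fraction = 0.539.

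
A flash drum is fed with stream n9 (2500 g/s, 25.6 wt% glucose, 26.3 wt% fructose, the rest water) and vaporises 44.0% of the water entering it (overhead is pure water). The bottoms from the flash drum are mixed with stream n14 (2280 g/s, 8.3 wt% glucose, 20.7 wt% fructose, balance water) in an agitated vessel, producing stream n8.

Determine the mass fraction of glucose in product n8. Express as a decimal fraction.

0.195

Vapour removed = 0.440×0.481×2500 = 529.1 g/s; concentrate = 1970.9 g/s.
glucose reaching the mixer = 640 (from concentrate) + 2280×0.083 = 829.24 g/s.
Product flow = 1970.9 + 2280 = 4250.9 g/s; glucose fraction = 0.195.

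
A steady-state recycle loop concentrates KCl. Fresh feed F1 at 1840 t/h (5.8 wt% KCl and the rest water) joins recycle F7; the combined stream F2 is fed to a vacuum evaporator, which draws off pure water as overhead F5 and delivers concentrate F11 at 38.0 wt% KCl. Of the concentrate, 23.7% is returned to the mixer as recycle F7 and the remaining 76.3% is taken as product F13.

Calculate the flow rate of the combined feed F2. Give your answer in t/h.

Overall KCl balance (none leaves overhead): KCl in fresh feed = KCl in product, i.e. 1840×0.058 = (1−0.237)·F11·0.380.
F11 = 106.72/(0.380×0.763) = 368.08 t/h.
Recycle F7 = 0.237×368.08 = 87.234 t/h.
Combined feed F2 = 1840 + 87.234 = 1927.2 t/h.

1927 t/h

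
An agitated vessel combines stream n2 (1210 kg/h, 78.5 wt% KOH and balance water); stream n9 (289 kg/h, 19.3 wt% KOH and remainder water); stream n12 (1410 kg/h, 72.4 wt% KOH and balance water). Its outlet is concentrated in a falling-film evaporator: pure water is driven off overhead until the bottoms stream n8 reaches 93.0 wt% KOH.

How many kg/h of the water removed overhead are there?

KOH entering = 1210×0.785 + 289×0.193 + 1410×0.724 = 2026.5 kg/h.
All KOH reports to n8, so n8 = 2026.5/0.930 = 2179 kg/h.
Total feed = 2909 kg/h; overhead = 2909 − 2179 = 730 kg/h.

730 kg/h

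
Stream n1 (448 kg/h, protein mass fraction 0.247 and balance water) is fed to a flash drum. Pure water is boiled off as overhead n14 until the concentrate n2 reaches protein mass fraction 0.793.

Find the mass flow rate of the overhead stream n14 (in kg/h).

protein is conserved: 448×0.247 = 110.66 kg/h all reports to the concentrate.
Concentrate = 110.66/(target fraction) = 139.54 kg/h.
Overhead = 448 − 139.54 = 308.46 kg/h.

308.5 kg/h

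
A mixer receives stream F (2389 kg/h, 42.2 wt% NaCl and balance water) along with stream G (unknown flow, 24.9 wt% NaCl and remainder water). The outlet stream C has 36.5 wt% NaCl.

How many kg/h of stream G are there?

1174 kg/h

Let G be the unknown flow. Total out = 2389 + G.
NaCl balance: 1008.2 + 0.249·G = 0.365·(2389 + G)
(0.249 − 0.365)·G = 0.365×2389 − 1008.2 = -136.17
G = -136.17 / -0.116 = 1173.9 kg/h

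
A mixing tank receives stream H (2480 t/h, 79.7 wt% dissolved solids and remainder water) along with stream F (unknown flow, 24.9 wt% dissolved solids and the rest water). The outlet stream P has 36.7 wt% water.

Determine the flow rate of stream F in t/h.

Let F be the unknown flow. Total out = 2480 + F.
water balance: 503.44 + 0.751·F = 0.367·(2480 + F)
(0.751 − 0.367)·F = 0.367×2480 − 503.44 = 406.72
F = 406.72 / 0.384 = 1059.2 t/h

1059 t/h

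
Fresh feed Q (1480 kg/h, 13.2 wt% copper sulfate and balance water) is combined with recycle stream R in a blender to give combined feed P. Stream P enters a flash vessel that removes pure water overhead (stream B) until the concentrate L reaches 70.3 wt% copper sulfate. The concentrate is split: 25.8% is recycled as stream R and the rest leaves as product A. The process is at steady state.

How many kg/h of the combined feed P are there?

Overall copper sulfate balance (none leaves overhead): copper sulfate in fresh feed = copper sulfate in product, i.e. 1480×0.132 = (1−0.258)·L·0.703.
L = 195.36/(0.703×0.742) = 374.52 kg/h.
Recycle R = 0.258×374.52 = 96.626 kg/h.
Combined feed P = 1480 + 96.626 = 1576.6 kg/h.

1577 kg/h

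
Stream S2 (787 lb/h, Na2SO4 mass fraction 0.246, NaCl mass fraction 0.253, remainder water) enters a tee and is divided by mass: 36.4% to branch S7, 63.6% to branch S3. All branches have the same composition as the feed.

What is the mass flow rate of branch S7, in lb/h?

286.5 lb/h

Branch S7 flow = 0.364×787 = 286.47 lb/h.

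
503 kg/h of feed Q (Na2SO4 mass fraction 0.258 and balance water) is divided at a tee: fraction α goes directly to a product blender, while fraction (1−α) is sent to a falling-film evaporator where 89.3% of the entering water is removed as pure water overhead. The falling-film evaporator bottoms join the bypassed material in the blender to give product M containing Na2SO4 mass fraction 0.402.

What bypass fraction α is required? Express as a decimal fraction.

0.459

All 503×0.258 = 129.77 kg/h of Na2SO4 reaches M, so M = 129.77/0.402 = 322.82 kg/h and vapour = 180.18 kg/h.
The evaporator receives (1−α)·503 of feed at 0.742 water and removes 0.893 of that water:
0.893×0.742×(1−α)×503 = 180.18
(1−α) = 180.18/333.29 = 0.5406;  α = 0.4594.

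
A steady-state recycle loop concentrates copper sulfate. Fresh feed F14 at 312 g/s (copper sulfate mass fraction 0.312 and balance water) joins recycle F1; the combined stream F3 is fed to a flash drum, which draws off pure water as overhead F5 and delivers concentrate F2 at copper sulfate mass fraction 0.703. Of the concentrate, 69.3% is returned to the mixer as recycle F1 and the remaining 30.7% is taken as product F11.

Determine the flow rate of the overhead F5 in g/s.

Overall copper sulfate balance (none leaves overhead): copper sulfate in fresh feed = copper sulfate in product, i.e. 312×0.312 = (1−0.693)·F2·0.703.
F2 = 97.344/(0.703×0.307) = 451.04 g/s.
Recycle F1 = 0.693×451.04 = 312.57 g/s.
Combined feed F3 = 312 + 312.57 = 624.57 g/s.
Overhead F5 = F3 − F2 = 624.57 − 451.04 = 173.53 g/s.

173.5 g/s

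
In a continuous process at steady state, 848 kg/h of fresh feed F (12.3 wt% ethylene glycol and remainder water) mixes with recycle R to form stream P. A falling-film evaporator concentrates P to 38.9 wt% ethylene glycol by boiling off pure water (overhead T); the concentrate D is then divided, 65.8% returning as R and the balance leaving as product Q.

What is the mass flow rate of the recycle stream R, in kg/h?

515.9 kg/h

Overall ethylene glycol balance (none leaves overhead): ethylene glycol in fresh feed = ethylene glycol in product, i.e. 848×0.123 = (1−0.658)·D·0.389.
D = 104.3/(0.389×0.342) = 784.02 kg/h.
Recycle R = 0.658×784.02 = 515.88 kg/h.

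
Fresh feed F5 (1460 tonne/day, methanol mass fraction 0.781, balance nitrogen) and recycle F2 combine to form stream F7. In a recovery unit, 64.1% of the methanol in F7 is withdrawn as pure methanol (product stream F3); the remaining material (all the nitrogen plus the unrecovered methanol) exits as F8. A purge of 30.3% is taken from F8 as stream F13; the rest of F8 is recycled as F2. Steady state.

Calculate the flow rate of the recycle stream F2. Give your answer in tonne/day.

1116 tonne/day

nitrogen enters only via F5 and leaves only via the purge: 1460×0.219 = 0.303×(nitrogen in F8), and the recovery unit passes all nitrogen, so nitrogen in F7 = nitrogen in F8 = 1055.2 tonne/day.
methanol in F7: m_A = 1460×0.781 + (1−0.303)·(1−0.641)·m_A, so m_A = 1140.3/0.7498 = 1520.8 tonne/day.
F8 = (1−0.641)×1520.8 + 1055.2 = 1601.2 tonne/day.
Recycle F2 = (1−0.303)×1601.2 = 1116 tonne/day.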